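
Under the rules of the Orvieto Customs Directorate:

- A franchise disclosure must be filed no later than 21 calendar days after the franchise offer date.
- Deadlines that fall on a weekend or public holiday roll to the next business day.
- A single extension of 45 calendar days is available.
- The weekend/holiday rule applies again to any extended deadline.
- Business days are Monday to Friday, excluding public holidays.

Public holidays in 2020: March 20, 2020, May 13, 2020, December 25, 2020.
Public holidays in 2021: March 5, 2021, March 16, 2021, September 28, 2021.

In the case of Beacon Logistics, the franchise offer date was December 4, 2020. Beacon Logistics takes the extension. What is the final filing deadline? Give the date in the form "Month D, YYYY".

Adding 21 calendar days to December 4, 2020 gives December 25, 2020.
Because December 25, 2020 is a listed holiday, the deadline becomes December 28, 2020 (Monday).
The 45-calendar-day extension moves the deadline from December 28, 2020 to February 11, 2021.
February 11, 2021 (Thursday) is already a business day.
Final deadline: February 11, 2021.

February 11, 2021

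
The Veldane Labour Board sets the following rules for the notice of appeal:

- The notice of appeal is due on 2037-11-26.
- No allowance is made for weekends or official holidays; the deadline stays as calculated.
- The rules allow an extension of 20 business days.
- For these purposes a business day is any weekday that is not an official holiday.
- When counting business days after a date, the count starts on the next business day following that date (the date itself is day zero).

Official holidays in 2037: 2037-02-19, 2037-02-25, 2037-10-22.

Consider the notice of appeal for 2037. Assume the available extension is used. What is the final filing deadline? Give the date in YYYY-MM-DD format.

The statutory due date is 2037-11-26.
2037-11-26 falls on a Thursday. The rules make no weekend/holiday allowance, so it remains 2037-11-26.
The 20-business-day extension runs from 2037-11-26 to 2037-12-24.
2037-12-24 falls on a Thursday. The rules make no weekend/holiday allowance, so it remains 2037-12-24.
Deadline: 2037-12-24.

2037-12-24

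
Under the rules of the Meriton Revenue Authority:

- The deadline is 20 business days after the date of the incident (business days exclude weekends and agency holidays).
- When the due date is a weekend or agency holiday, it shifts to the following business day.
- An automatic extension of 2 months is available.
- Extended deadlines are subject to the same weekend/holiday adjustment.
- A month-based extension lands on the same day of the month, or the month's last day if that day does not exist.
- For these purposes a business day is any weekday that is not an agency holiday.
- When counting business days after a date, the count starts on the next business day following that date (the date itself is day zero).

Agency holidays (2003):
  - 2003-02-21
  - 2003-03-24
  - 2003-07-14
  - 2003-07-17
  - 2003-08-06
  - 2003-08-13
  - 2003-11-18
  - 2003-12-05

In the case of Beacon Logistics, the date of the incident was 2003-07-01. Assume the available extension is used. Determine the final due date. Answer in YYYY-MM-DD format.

2003-09-30

Starting the day after 2003-07-01 and counting 20 business days lands on 2003-07-31.
2003-07-31 (Thursday) is already a business day.
The 2 months extension carries 2003-07-31 to 2003-09-30 (day 31 does not exist in September, so the month's last day is used).
2003-09-30 (Tuesday) is already a business day.
Deadline: 2003-09-30.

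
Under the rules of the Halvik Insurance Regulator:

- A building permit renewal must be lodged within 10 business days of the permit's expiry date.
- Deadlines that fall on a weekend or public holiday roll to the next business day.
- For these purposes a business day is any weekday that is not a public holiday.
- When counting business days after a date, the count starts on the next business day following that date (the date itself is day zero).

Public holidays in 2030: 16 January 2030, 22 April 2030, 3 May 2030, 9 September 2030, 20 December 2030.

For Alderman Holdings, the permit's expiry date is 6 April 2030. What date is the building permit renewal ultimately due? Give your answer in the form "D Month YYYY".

19 April 2030

Starting the day after 6 April 2030 and counting 10 business days lands on 19 April 2030.
19 April 2030 (Friday) is already a business day.
Deadline: 19 April 2030.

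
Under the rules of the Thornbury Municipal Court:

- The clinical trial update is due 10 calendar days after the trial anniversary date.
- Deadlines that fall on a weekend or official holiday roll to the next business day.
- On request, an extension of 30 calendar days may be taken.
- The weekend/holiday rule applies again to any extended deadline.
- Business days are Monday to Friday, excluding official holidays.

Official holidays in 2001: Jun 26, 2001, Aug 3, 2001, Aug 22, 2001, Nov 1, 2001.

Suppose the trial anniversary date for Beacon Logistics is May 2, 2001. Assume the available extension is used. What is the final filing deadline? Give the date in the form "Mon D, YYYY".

Trigger date May 2, 2001 + 10 calendar days = May 12, 2001.
May 12, 2001 is a Saturday, so it moves to the next business day, May 14, 2001 (Monday).
With the 30-day extension, May 14, 2001 becomes Jun 13, 2001.
Jun 13, 2001 is a Wednesday and not a listed holiday, so it stands.
Deadline: Jun 13, 2001.

Jun 13, 2001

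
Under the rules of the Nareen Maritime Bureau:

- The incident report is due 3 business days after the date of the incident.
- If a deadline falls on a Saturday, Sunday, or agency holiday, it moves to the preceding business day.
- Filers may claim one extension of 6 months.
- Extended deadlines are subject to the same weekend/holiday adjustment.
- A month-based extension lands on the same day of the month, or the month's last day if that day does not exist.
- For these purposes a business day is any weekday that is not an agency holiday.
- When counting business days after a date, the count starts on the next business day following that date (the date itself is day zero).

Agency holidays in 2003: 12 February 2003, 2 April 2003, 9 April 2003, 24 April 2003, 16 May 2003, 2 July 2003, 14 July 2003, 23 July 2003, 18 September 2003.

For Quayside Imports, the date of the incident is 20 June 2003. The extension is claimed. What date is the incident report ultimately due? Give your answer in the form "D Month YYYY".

3 business days after 20 June 2003, excluding weekends and holidays, is 25 June 2003.
Since 25 June 2003 is a Wednesday and not a holiday, the date is unchanged.
Add 6 months to 25 June 2003: 25 December 2003.
25 December 2003 falls on a Thursday, which is a business day, so no adjustment is needed.
Deadline: 25 December 2003.

25 December 2003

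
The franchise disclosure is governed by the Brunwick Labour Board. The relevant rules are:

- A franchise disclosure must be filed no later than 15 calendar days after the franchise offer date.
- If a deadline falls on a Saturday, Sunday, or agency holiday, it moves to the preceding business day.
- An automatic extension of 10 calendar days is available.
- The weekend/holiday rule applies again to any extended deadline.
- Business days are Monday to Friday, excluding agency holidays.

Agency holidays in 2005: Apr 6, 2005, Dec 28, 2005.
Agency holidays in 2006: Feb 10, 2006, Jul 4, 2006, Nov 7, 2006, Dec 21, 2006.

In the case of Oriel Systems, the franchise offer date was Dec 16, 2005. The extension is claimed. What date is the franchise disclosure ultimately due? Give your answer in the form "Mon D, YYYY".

From Dec 16, 2005, 15 calendar days later is Dec 31, 2005.
Because Dec 31, 2005 is a Saturday, the deadline becomes Dec 30, 2005 (Friday).
Add the 10 calendar-day extension to Dec 30, 2005: Jan 9, 2006.
Jan 9, 2006 falls on a Monday, which is a business day, so no adjustment is needed.
Deadline: Jan 9, 2006.

Jan 9, 2006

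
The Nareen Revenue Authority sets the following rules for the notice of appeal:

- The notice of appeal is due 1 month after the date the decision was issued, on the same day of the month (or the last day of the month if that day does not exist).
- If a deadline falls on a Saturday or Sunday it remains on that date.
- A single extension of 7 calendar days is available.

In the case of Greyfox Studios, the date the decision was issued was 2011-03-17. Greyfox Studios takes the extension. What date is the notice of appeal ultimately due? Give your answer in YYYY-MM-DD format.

Moving 1 month forward from 2011-03-17 on the corresponding day gives 2011-04-17.
No adjustment is made for weekends or holidays, so 2011-04-17 stands.
The 7-calendar-day extension moves the deadline from 2011-04-17 to 2011-04-24.
No adjustment is made for weekends or holidays, so 2011-04-24 stands.
The final due date is 2011-04-24.

2011-04-24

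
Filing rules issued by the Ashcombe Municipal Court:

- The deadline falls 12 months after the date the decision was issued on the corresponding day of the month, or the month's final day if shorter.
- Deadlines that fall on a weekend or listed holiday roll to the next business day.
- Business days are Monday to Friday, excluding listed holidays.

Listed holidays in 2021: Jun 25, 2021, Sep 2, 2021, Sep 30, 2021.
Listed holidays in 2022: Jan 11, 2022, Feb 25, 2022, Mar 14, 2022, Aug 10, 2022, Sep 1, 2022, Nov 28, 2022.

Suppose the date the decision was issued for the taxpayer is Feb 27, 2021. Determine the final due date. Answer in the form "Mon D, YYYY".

12 months after Feb 27, 2021, on the same day of the month, is Feb 27, 2022.
Feb 27, 2022 is a Sunday; the next business day is Feb 28, 2022 (Monday).
So the filing is due Feb 28, 2022.

Feb 28, 2022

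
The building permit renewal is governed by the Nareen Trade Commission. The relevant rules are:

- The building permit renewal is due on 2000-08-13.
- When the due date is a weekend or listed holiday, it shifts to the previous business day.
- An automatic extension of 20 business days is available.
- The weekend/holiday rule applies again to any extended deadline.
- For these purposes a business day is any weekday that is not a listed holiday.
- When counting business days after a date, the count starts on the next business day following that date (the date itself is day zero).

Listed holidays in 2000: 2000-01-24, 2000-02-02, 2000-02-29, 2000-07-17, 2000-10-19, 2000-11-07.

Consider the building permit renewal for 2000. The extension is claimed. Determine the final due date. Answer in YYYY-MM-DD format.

2000-09-08

The statutory due date is 2000-08-13.
2000-08-13 is a Sunday; the preceding business day is 2000-08-11 (Friday).
Counting 20 further business days from 2000-08-11 reaches 2000-09-08.
2000-09-08 (Friday) is already a business day.
Deadline: 2000-09-08.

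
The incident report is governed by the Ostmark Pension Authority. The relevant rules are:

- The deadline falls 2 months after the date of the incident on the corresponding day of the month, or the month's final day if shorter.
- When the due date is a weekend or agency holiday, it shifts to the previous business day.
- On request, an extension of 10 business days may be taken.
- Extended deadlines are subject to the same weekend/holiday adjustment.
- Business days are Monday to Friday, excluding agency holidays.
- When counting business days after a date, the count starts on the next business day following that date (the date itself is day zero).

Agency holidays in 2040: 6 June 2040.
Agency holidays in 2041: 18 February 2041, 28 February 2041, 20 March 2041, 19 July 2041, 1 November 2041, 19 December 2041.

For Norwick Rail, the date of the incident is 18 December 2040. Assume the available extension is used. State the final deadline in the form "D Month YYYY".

Moving 2 months forward from 18 December 2040 on the corresponding day gives 18 February 2041.
18 February 2041 is a listed holiday, so it moves to the preceding business day, 15 February 2041 (Friday).
Applying the 10-business-day extension: 10 business days after 15 February 2041 is 5 March 2041.
5 March 2041 falls on a Tuesday, which is a business day, so no adjustment is needed.
So the filing is due 5 March 2041.

5 March 2041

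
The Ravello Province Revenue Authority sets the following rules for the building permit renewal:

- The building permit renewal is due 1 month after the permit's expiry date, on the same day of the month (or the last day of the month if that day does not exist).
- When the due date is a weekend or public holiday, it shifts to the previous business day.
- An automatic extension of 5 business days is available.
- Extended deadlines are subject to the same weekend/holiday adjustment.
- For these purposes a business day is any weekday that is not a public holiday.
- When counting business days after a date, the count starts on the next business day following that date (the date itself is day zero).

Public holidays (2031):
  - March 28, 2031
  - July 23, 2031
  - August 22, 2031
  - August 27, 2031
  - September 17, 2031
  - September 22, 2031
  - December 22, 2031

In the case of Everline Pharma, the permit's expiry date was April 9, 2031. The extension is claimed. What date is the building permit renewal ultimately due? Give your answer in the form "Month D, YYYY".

1 month from April 9, 2031 is May 9, 2031.
May 9, 2031 (Friday) is already a business day.
Applying the 5-business-day extension: 5 business days after May 9, 2031 is May 16, 2031.
Since May 16, 2031 is a Friday and not a holiday, the date is unchanged.
The final due date is May 16, 2031.

May 16, 2031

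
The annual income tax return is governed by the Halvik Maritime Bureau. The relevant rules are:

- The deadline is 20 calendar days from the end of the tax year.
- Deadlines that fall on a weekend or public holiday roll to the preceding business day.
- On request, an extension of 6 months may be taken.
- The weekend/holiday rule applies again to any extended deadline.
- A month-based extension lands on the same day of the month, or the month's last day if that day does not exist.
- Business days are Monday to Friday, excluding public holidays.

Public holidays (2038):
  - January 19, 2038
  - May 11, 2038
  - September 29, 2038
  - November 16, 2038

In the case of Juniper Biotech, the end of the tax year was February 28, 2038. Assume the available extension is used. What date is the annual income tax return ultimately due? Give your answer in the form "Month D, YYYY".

20 calendar days after February 28, 2038 is March 20, 2038.
Because March 20, 2038 is a Saturday, the deadline becomes March 19, 2038 (Friday).
The 6 months extension carries March 19, 2038 to September 19, 2038.
September 19, 2038 is a Sunday; the preceding business day is September 17, 2038 (Friday).
The final due date is September 17, 2038.

September 17, 2038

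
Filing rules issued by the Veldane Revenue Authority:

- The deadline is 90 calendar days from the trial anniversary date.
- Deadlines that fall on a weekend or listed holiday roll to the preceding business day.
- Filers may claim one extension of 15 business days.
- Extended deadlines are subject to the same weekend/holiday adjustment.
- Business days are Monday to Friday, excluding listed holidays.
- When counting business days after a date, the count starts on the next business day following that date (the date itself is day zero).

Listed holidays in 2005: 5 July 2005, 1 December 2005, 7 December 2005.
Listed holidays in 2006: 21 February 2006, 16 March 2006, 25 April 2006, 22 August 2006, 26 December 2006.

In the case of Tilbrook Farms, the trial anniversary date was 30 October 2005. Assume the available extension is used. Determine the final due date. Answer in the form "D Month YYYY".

17 February 2006

90 calendar days after 30 October 2005 is 28 January 2006.
28 January 2006 is a Saturday, so it moves to the preceding business day, 27 January 2006 (Friday).
Applying the 15-business-day extension: 15 business days after 27 January 2006 is 17 February 2006.
17 February 2006 is a Friday and not a listed holiday, so it stands.
So the filing is due 17 February 2006.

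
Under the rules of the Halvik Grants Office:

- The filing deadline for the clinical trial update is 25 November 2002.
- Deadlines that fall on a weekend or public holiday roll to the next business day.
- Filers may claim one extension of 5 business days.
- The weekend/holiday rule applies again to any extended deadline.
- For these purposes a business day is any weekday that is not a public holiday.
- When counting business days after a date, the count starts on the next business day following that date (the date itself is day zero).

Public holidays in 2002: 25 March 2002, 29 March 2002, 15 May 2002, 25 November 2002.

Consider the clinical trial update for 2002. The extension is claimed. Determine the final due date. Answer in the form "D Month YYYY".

3 December 2002

Start from the fixed due date, 25 November 2002.
25 November 2002 is a listed holiday, so it moves to the next business day, 26 November 2002 (Tuesday).
The 5-business-day extension runs from 26 November 2002 to 3 December 2002.
3 December 2002 (Tuesday) is already a business day.
The final due date is 3 December 2002.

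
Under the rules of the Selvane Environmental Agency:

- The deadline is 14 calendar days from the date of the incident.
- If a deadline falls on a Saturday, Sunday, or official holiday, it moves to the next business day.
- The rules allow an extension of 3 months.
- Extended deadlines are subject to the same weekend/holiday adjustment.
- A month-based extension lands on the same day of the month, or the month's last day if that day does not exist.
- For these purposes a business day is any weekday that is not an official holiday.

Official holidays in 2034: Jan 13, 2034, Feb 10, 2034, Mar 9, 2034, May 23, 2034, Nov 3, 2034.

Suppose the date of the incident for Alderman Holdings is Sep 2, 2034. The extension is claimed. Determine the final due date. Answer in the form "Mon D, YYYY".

Dec 18, 2034

14 calendar days after Sep 2, 2034 is Sep 16, 2034.
Sep 16, 2034 falls on a Saturday. Rolling to the next business day gives Sep 18, 2034, a Monday.
The 3 months extension carries Sep 18, 2034 to Dec 18, 2034.
Since Dec 18, 2034 is a Monday and not a holiday, the date is unchanged.
So the filing is due Dec 18, 2034.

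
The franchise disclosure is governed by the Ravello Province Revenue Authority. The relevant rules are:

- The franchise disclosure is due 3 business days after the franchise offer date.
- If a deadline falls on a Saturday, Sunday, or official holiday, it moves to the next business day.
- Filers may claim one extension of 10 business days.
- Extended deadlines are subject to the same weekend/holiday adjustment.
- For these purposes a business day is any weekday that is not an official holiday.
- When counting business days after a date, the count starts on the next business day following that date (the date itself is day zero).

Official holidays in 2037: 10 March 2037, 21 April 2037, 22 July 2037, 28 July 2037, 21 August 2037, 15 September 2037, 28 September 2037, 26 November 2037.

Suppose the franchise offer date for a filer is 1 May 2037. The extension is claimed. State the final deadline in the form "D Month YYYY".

20 May 2037

3 business days after 1 May 2037, excluding weekends and holidays, is 6 May 2037.
6 May 2037 falls on a Wednesday, which is a business day, so no adjustment is needed.
The 10-business-day extension runs from 6 May 2037 to 20 May 2037.
Since 20 May 2037 is a Wednesday and not a holiday, the date is unchanged.
Final deadline: 20 May 2037.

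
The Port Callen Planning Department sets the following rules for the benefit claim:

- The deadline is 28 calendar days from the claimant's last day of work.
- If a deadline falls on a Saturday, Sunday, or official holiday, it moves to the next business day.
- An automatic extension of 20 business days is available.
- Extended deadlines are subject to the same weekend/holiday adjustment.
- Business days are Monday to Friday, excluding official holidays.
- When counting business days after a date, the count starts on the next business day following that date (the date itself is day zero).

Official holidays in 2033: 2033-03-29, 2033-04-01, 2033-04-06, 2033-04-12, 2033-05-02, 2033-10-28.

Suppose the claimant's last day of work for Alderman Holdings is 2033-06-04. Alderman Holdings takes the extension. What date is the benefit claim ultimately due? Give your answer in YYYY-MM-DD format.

2033-08-01

28 calendar days after 2033-06-04 is 2033-07-02.
2033-07-02 is a Saturday; the next business day is 2033-07-04 (Monday).
Applying the 20-business-day extension: 20 business days after 2033-07-04 is 2033-08-01.
2033-08-01 is a Monday and not a listed holiday, so it stands.
Deadline: 2033-08-01.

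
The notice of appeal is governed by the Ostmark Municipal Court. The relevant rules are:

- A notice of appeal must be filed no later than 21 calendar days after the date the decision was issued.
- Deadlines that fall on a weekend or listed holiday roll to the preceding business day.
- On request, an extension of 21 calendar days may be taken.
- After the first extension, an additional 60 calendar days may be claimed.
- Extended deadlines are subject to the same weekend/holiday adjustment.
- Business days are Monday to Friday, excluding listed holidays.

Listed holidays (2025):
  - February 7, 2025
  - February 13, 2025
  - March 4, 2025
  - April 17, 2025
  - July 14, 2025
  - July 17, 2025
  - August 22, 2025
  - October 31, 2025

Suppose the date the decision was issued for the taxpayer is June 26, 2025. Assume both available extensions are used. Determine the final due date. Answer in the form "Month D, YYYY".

October 3, 2025

21 calendar days after June 26, 2025 is July 17, 2025.
July 17, 2025 is a listed holiday, so it moves to the preceding business day, July 16, 2025 (Wednesday).
Add the 21 calendar-day extension to July 16, 2025: August 6, 2025.
Since August 6, 2025 is a Wednesday and not a holiday, the date is unchanged.
Add the 60 calendar-day extension to August 6, 2025: October 5, 2025.
October 5, 2025 is a Sunday, so it moves to the preceding business day, October 3, 2025 (Friday).
Final deadline: October 3, 2025.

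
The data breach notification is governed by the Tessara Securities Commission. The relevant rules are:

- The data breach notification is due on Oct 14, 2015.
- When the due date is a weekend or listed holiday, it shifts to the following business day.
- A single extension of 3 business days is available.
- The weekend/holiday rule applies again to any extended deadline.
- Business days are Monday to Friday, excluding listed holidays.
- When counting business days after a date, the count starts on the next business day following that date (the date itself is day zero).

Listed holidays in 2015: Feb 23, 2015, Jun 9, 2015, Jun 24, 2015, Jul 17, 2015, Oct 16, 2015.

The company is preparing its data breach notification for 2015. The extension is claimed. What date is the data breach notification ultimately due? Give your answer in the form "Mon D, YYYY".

The stated deadline is Oct 14, 2015.
Oct 14, 2015 is a Wednesday and not a listed holiday, so it stands.
The 3-business-day extension runs from Oct 14, 2015 to Oct 20, 2015.
Oct 20, 2015 falls on a Tuesday, which is a business day, so no adjustment is needed.
Final deadline: Oct 20, 2015.

Oct 20, 2015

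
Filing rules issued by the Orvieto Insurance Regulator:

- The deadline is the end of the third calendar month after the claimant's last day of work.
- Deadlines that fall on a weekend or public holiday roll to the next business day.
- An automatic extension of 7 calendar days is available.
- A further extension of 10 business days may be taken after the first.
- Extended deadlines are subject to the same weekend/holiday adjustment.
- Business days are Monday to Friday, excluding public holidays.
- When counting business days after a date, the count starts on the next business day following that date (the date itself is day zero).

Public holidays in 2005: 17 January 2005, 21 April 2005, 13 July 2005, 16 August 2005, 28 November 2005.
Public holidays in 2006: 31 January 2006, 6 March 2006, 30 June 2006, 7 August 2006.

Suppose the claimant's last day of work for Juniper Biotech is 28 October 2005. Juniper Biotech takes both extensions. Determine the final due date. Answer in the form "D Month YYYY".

The third month after 28 October 2005 is January 2006, whose last day is 31 January 2006.
31 January 2006 is a listed holiday, so it moves to the next business day, 1 February 2006 (Wednesday).
Applying the 7-calendar-day extension: 1 February 2006 + 7 days = 8 February 2006.
8 February 2006 (Wednesday) is already a business day.
Applying the 10-business-day extension: 10 business days after 8 February 2006 is 22 February 2006.
22 February 2006 (Wednesday) is already a business day.
Final deadline: 22 February 2006.

22 February 2006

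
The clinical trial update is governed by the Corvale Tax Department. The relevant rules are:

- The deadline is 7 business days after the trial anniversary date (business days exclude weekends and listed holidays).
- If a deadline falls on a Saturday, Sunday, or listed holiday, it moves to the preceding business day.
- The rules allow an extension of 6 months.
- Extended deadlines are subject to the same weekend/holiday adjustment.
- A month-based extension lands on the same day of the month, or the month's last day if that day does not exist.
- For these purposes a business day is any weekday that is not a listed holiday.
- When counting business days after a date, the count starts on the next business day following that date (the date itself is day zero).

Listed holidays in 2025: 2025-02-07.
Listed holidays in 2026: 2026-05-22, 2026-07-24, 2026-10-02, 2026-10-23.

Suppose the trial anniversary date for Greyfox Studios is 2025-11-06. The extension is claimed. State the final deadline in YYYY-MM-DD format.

Starting the day after 2025-11-06 and counting 7 business days lands on 2025-11-17.
2025-11-17 (Monday) is already a business day.
Applying the 6 months extension: 6 months after 2025-11-17 is 2026-05-17.
2026-05-17 falls on a Sunday. Rolling to the preceding business day gives 2026-05-15, a Friday.
Deadline: 2026-05-15.

2026-05-15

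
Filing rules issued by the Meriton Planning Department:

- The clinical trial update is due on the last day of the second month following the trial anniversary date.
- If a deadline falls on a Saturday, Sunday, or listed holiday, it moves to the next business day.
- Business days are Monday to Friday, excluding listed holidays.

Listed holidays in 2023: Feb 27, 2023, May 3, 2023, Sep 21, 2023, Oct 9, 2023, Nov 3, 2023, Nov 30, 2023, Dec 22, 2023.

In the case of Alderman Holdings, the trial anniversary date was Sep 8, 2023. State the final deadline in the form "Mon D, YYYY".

The second month after Sep 8, 2023 is November 2023, whose last day is Nov 30, 2023.
Nov 30, 2023 falls on a listed holiday. Rolling to the next business day gives Dec 1, 2023, a Friday.
The final due date is Dec 1, 2023.

Dec 1, 2023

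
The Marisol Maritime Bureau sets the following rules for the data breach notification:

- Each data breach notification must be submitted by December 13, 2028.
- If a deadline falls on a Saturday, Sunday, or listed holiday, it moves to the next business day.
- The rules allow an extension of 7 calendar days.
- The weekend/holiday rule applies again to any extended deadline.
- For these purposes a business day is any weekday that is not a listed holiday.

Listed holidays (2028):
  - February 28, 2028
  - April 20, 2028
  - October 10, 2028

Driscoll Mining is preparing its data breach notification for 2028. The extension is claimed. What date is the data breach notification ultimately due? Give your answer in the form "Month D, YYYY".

December 20, 2028

The stated deadline is December 13, 2028.
December 13, 2028 falls on a Wednesday, which is a business day, so no adjustment is needed.
The 7-calendar-day extension moves the deadline from December 13, 2028 to December 20, 2028.
Since December 20, 2028 is a Wednesday and not a holiday, the date is unchanged.
So the filing is due December 20, 2028.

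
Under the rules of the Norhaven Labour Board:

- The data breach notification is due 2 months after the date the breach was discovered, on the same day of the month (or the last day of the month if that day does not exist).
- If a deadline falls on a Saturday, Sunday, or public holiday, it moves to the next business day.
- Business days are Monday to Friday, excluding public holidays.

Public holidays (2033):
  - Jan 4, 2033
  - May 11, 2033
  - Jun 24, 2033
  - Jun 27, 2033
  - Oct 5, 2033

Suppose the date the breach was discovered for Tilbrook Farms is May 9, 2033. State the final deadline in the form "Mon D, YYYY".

Jul 11, 2033

2 months after May 9, 2033, on the same day of the month, is Jul 9, 2033.
Jul 9, 2033 is a Saturday; the next business day is Jul 11, 2033 (Monday).
Deadline: Jul 11, 2033.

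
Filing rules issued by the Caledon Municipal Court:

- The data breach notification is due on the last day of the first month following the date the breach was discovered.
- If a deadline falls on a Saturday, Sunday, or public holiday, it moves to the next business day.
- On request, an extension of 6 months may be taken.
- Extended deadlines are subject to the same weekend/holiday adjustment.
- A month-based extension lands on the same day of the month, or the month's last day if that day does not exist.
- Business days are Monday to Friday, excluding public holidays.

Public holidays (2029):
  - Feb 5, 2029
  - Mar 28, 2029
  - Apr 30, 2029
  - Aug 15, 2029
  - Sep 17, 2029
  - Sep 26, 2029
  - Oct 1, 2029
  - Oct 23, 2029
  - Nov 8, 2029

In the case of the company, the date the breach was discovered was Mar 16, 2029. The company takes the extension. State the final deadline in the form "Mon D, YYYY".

1 month after Mar 16, 2029 falls in April 2029; the last day of that month is Apr 30, 2029.
Apr 30, 2029 is a listed holiday; the next business day is May 1, 2029 (Tuesday).
Add 6 months to May 1, 2029: Nov 1, 2029.
Nov 1, 2029 (Thursday) is already a business day.
So the filing is due Nov 1, 2029.

Nov 1, 2029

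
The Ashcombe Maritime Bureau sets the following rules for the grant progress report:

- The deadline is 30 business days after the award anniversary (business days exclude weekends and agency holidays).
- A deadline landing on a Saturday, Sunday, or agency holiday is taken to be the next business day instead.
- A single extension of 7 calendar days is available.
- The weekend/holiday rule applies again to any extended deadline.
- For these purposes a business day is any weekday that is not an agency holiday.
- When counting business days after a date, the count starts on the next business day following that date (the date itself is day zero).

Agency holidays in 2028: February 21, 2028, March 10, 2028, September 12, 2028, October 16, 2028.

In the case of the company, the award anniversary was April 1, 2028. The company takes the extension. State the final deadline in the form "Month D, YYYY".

May 19, 2028

Starting the day after April 1, 2028 and counting 30 business days lands on May 12, 2028.
May 12, 2028 is a Friday and not a listed holiday, so it stands.
With the 7-day extension, May 12, 2028 becomes May 19, 2028.
May 19, 2028 falls on a Friday, which is a business day, so no adjustment is needed.
So the filing is due May 19, 2028.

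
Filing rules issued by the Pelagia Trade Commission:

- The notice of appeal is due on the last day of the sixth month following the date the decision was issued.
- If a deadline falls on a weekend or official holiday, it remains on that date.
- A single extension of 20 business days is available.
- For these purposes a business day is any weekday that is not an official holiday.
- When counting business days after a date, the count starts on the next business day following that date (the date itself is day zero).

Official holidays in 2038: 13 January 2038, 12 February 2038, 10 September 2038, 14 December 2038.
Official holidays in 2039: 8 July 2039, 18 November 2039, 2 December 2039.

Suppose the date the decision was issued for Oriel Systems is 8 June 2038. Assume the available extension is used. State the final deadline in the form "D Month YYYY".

The sixth month after 8 June 2038 is December 2038, whose last day is 31 December 2038.
31 December 2038 is a Friday; no weekend or holiday adjustment applies.
The 20-business-day extension runs from 31 December 2038 to 28 January 2039.
28 January 2039 falls on a Friday. The rules make no weekend/holiday allowance, so it remains 28 January 2039.
Deadline: 28 January 2039.

28 January 2039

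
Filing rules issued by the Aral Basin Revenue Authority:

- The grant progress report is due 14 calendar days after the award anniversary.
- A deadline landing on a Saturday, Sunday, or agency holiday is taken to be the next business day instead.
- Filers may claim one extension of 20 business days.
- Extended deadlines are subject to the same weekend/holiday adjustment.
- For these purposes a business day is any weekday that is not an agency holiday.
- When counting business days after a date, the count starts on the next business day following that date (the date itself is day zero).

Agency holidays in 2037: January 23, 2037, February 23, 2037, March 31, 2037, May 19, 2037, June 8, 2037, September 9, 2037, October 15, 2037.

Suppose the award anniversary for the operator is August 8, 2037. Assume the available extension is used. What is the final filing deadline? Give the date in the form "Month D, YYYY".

September 22, 2037

14 calendar days after August 8, 2037 is August 22, 2037.
Because August 22, 2037 is a Saturday, the deadline becomes August 24, 2037 (Monday).
The 20-business-day extension runs from August 24, 2037 to September 22, 2037.
September 22, 2037 is a Tuesday and not a listed holiday, so it stands.
Deadline: September 22, 2037.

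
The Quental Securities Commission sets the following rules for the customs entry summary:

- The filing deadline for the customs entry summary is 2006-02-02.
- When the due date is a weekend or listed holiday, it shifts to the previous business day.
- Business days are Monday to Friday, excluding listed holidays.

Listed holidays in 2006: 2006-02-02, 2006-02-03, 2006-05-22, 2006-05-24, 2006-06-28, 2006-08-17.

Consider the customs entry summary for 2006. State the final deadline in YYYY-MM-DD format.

Start from the fixed due date, 2006-02-02.
2006-02-02 is a listed holiday, so it moves to the preceding business day, 2006-02-01 (Wednesday).
So the filing is due 2006-02-01.

2006-02-01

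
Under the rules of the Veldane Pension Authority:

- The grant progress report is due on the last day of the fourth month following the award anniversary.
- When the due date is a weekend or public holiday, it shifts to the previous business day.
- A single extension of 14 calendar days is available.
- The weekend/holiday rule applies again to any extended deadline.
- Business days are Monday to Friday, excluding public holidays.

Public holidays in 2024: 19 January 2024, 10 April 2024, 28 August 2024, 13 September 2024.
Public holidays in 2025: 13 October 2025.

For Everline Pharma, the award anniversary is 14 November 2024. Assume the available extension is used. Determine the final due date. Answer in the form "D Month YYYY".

4 months after 14 November 2024 falls in March 2025; the last day of that month is 31 March 2025.
31 March 2025 (Monday) is already a business day.
Applying the 14-calendar-day extension: 31 March 2025 + 14 days = 14 April 2025.
14 April 2025 (Monday) is already a business day.
The final due date is 14 April 2025.

14 April 2025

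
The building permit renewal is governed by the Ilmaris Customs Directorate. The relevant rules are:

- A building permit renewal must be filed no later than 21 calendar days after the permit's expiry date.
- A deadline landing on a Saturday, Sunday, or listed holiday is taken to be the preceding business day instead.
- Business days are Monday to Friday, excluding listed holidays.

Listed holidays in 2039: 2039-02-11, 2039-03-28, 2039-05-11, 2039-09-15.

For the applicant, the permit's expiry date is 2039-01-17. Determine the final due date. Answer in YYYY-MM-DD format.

2039-02-07

Trigger date 2039-01-17 + 21 calendar days = 2039-02-07.
2039-02-07 (Monday) is already a business day.
Deadline: 2039-02-07.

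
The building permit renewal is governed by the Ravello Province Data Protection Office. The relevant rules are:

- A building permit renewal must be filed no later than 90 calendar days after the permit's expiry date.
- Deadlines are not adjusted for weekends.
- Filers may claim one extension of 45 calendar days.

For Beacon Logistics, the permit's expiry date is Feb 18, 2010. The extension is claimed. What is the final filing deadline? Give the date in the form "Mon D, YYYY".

Jul 3, 2010

Trigger date Feb 18, 2010 + 90 calendar days = May 19, 2010.
No adjustment is made for weekends or holidays, so May 19, 2010 stands.
With the 45-day extension, May 19, 2010 becomes Jul 3, 2010.
Jul 3, 2010 is a Saturday; no weekend or holiday adjustment applies.
The final due date is Jul 3, 2010.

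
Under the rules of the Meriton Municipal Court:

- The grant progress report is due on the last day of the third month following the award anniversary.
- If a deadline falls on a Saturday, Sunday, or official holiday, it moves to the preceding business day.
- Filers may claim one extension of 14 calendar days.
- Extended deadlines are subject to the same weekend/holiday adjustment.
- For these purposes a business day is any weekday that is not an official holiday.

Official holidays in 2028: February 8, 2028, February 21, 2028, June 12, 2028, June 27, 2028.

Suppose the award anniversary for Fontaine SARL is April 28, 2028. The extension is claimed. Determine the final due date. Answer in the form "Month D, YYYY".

August 14, 2028

3 months after April 28, 2028 falls in July 2028; the last day of that month is July 31, 2028.
July 31, 2028 (Monday) is already a business day.
With the 14-day extension, July 31, 2028 becomes August 14, 2028.
August 14, 2028 falls on a Monday, which is a business day, so no adjustment is needed.
The final due date is August 14, 2028.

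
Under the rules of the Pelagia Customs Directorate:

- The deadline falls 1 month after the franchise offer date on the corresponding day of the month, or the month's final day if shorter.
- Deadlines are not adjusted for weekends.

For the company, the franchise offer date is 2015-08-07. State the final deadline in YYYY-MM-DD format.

1 month after 2015-08-07, on the same day of the month, is 2015-09-07.
No adjustment is made for weekends or holidays, so 2015-09-07 stands.
Final deadline: 2015-09-07.

2015-09-07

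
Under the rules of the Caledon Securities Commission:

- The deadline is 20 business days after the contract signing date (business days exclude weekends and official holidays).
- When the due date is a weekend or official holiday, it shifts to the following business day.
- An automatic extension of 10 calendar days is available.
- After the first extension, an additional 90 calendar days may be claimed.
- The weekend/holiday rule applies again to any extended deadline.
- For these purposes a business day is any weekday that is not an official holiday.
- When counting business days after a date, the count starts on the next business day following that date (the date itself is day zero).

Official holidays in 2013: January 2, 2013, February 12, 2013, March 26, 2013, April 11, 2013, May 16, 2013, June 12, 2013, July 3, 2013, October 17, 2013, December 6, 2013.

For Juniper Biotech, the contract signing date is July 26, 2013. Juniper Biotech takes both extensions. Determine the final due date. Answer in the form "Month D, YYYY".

December 2, 2013

Counting 20 business days after July 26, 2013 (skipping weekends and listed holidays) reaches August 23, 2013.
August 23, 2013 is a Friday and not a listed holiday, so it stands.
Applying the 10-calendar-day extension: August 23, 2013 + 10 days = September 2, 2013.
September 2, 2013 falls on a Monday, which is a business day, so no adjustment is needed.
Add the 90 calendar-day extension to September 2, 2013: December 1, 2013.
Because December 1, 2013 is a Sunday, the deadline becomes December 2, 2013 (Monday).
Deadline: December 2, 2013.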